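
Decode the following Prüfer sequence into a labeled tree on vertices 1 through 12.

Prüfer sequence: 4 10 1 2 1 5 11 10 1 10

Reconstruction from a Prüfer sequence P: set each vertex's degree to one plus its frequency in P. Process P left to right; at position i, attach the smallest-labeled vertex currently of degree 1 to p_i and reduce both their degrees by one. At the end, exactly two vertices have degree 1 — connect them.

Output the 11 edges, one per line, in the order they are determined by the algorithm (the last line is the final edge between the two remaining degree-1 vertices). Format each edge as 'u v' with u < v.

Answer: 3 4
4 10
1 6
2 7
1 2
5 8
5 11
9 10
1 11
1 10
10 12

Derivation:
Initial degrees: {1:4, 2:2, 3:1, 4:2, 5:2, 6:1, 7:1, 8:1, 9:1, 10:4, 11:2, 12:1}
Step 1: smallest deg-1 vertex = 3, p_1 = 4. Add edge {3,4}. Now deg[3]=0, deg[4]=1.
Step 2: smallest deg-1 vertex = 4, p_2 = 10. Add edge {4,10}. Now deg[4]=0, deg[10]=3.
Step 3: smallest deg-1 vertex = 6, p_3 = 1. Add edge {1,6}. Now deg[6]=0, deg[1]=3.
Step 4: smallest deg-1 vertex = 7, p_4 = 2. Add edge {2,7}. Now deg[7]=0, deg[2]=1.
Step 5: smallest deg-1 vertex = 2, p_5 = 1. Add edge {1,2}. Now deg[2]=0, deg[1]=2.
Step 6: smallest deg-1 vertex = 8, p_6 = 5. Add edge {5,8}. Now deg[8]=0, deg[5]=1.
Step 7: smallest deg-1 vertex = 5, p_7 = 11. Add edge {5,11}. Now deg[5]=0, deg[11]=1.
Step 8: smallest deg-1 vertex = 9, p_8 = 10. Add edge {9,10}. Now deg[9]=0, deg[10]=2.
Step 9: smallest deg-1 vertex = 11, p_9 = 1. Add edge {1,11}. Now deg[11]=0, deg[1]=1.
Step 10: smallest deg-1 vertex = 1, p_10 = 10. Add edge {1,10}. Now deg[1]=0, deg[10]=1.
Final: two remaining deg-1 vertices are 10, 12. Add edge {10,12}.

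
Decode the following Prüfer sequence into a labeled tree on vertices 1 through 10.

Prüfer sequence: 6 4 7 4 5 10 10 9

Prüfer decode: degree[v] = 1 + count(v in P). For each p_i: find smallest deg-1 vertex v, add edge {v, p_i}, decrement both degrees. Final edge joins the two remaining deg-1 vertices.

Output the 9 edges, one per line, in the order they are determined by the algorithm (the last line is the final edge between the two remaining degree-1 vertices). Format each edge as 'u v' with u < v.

Initial degrees: {1:1, 2:1, 3:1, 4:3, 5:2, 6:2, 7:2, 8:1, 9:2, 10:3}
Step 1: smallest deg-1 vertex = 1, p_1 = 6. Add edge {1,6}. Now deg[1]=0, deg[6]=1.
Step 2: smallest deg-1 vertex = 2, p_2 = 4. Add edge {2,4}. Now deg[2]=0, deg[4]=2.
Step 3: smallest deg-1 vertex = 3, p_3 = 7. Add edge {3,7}. Now deg[3]=0, deg[7]=1.
Step 4: smallest deg-1 vertex = 6, p_4 = 4. Add edge {4,6}. Now deg[6]=0, deg[4]=1.
Step 5: smallest deg-1 vertex = 4, p_5 = 5. Add edge {4,5}. Now deg[4]=0, deg[5]=1.
Step 6: smallest deg-1 vertex = 5, p_6 = 10. Add edge {5,10}. Now deg[5]=0, deg[10]=2.
Step 7: smallest deg-1 vertex = 7, p_7 = 10. Add edge {7,10}. Now deg[7]=0, deg[10]=1.
Step 8: smallest deg-1 vertex = 8, p_8 = 9. Add edge {8,9}. Now deg[8]=0, deg[9]=1.
Final: two remaining deg-1 vertices are 9, 10. Add edge {9,10}.

Answer: 1 6
2 4
3 7
4 6
4 5
5 10
7 10
8 9
9 10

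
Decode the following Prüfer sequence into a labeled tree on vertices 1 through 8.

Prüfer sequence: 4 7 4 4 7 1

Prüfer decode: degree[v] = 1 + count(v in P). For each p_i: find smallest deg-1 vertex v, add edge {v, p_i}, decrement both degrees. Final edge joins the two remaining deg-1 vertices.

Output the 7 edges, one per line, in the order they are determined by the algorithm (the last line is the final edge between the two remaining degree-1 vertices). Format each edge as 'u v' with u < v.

Answer: 2 4
3 7
4 5
4 6
4 7
1 7
1 8

Derivation:
Initial degrees: {1:2, 2:1, 3:1, 4:4, 5:1, 6:1, 7:3, 8:1}
Step 1: smallest deg-1 vertex = 2, p_1 = 4. Add edge {2,4}. Now deg[2]=0, deg[4]=3.
Step 2: smallest deg-1 vertex = 3, p_2 = 7. Add edge {3,7}. Now deg[3]=0, deg[7]=2.
Step 3: smallest deg-1 vertex = 5, p_3 = 4. Add edge {4,5}. Now deg[5]=0, deg[4]=2.
Step 4: smallest deg-1 vertex = 6, p_4 = 4. Add edge {4,6}. Now deg[6]=0, deg[4]=1.
Step 5: smallest deg-1 vertex = 4, p_5 = 7. Add edge {4,7}. Now deg[4]=0, deg[7]=1.
Step 6: smallest deg-1 vertex = 7, p_6 = 1. Add edge {1,7}. Now deg[7]=0, deg[1]=1.
Final: two remaining deg-1 vertices are 1, 8. Add edge {1,8}.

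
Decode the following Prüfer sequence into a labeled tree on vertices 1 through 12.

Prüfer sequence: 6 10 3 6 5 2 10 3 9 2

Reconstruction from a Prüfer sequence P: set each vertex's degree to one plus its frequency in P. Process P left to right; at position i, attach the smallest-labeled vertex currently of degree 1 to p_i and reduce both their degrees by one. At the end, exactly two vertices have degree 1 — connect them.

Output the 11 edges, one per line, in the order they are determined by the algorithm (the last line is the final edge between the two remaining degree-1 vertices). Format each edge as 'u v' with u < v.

Answer: 1 6
4 10
3 7
6 8
5 6
2 5
10 11
3 10
3 9
2 9
2 12

Derivation:
Initial degrees: {1:1, 2:3, 3:3, 4:1, 5:2, 6:3, 7:1, 8:1, 9:2, 10:3, 11:1, 12:1}
Step 1: smallest deg-1 vertex = 1, p_1 = 6. Add edge {1,6}. Now deg[1]=0, deg[6]=2.
Step 2: smallest deg-1 vertex = 4, p_2 = 10. Add edge {4,10}. Now deg[4]=0, deg[10]=2.
Step 3: smallest deg-1 vertex = 7, p_3 = 3. Add edge {3,7}. Now deg[7]=0, deg[3]=2.
Step 4: smallest deg-1 vertex = 8, p_4 = 6. Add edge {6,8}. Now deg[8]=0, deg[6]=1.
Step 5: smallest deg-1 vertex = 6, p_5 = 5. Add edge {5,6}. Now deg[6]=0, deg[5]=1.
Step 6: smallest deg-1 vertex = 5, p_6 = 2. Add edge {2,5}. Now deg[5]=0, deg[2]=2.
Step 7: smallest deg-1 vertex = 11, p_7 = 10. Add edge {10,11}. Now deg[11]=0, deg[10]=1.
Step 8: smallest deg-1 vertex = 10, p_8 = 3. Add edge {3,10}. Now deg[10]=0, deg[3]=1.
Step 9: smallest deg-1 vertex = 3, p_9 = 9. Add edge {3,9}. Now deg[3]=0, deg[9]=1.
Step 10: smallest deg-1 vertex = 9, p_10 = 2. Add edge {2,9}. Now deg[9]=0, deg[2]=1.
Final: two remaining deg-1 vertices are 2, 12. Add edge {2,12}.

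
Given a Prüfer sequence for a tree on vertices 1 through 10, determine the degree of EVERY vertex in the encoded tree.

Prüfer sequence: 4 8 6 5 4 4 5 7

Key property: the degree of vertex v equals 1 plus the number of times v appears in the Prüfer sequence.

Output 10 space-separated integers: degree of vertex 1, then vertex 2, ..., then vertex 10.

Answer: 1 1 1 4 3 2 2 2 1 1

Derivation:
p_1 = 4: count[4] becomes 1
p_2 = 8: count[8] becomes 1
p_3 = 6: count[6] becomes 1
p_4 = 5: count[5] becomes 1
p_5 = 4: count[4] becomes 2
p_6 = 4: count[4] becomes 3
p_7 = 5: count[5] becomes 2
p_8 = 7: count[7] becomes 1
Degrees (1 + count): deg[1]=1+0=1, deg[2]=1+0=1, deg[3]=1+0=1, deg[4]=1+3=4, deg[5]=1+2=3, deg[6]=1+1=2, deg[7]=1+1=2, deg[8]=1+1=2, deg[9]=1+0=1, deg[10]=1+0=1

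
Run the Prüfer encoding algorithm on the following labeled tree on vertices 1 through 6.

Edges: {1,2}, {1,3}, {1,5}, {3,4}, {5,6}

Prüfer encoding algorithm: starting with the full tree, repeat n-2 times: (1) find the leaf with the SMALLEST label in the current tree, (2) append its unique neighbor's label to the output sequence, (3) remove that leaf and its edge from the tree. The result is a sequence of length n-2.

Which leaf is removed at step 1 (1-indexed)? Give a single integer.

Step 1: current leaves = {2,4,6}. Remove leaf 2 (neighbor: 1).

Answer: 2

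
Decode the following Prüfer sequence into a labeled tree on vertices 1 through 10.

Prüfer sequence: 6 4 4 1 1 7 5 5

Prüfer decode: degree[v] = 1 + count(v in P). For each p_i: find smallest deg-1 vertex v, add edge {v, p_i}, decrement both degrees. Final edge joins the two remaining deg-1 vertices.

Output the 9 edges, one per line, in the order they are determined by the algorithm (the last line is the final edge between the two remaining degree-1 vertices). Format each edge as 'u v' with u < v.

Answer: 2 6
3 4
4 6
1 4
1 8
1 7
5 7
5 9
5 10

Derivation:
Initial degrees: {1:3, 2:1, 3:1, 4:3, 5:3, 6:2, 7:2, 8:1, 9:1, 10:1}
Step 1: smallest deg-1 vertex = 2, p_1 = 6. Add edge {2,6}. Now deg[2]=0, deg[6]=1.
Step 2: smallest deg-1 vertex = 3, p_2 = 4. Add edge {3,4}. Now deg[3]=0, deg[4]=2.
Step 3: smallest deg-1 vertex = 6, p_3 = 4. Add edge {4,6}. Now deg[6]=0, deg[4]=1.
Step 4: smallest deg-1 vertex = 4, p_4 = 1. Add edge {1,4}. Now deg[4]=0, deg[1]=2.
Step 5: smallest deg-1 vertex = 8, p_5 = 1. Add edge {1,8}. Now deg[8]=0, deg[1]=1.
Step 6: smallest deg-1 vertex = 1, p_6 = 7. Add edge {1,7}. Now deg[1]=0, deg[7]=1.
Step 7: smallest deg-1 vertex = 7, p_7 = 5. Add edge {5,7}. Now deg[7]=0, deg[5]=2.
Step 8: smallest deg-1 vertex = 9, p_8 = 5. Add edge {5,9}. Now deg[9]=0, deg[5]=1.
Final: two remaining deg-1 vertices are 5, 10. Add edge {5,10}.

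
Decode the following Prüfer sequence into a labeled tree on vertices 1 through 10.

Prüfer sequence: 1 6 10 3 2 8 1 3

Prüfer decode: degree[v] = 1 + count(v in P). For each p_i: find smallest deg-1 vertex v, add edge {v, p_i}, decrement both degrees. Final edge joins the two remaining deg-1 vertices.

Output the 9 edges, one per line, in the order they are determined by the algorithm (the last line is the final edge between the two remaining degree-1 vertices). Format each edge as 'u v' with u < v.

Answer: 1 4
5 6
6 10
3 7
2 9
2 8
1 8
1 3
3 10

Derivation:
Initial degrees: {1:3, 2:2, 3:3, 4:1, 5:1, 6:2, 7:1, 8:2, 9:1, 10:2}
Step 1: smallest deg-1 vertex = 4, p_1 = 1. Add edge {1,4}. Now deg[4]=0, deg[1]=2.
Step 2: smallest deg-1 vertex = 5, p_2 = 6. Add edge {5,6}. Now deg[5]=0, deg[6]=1.
Step 3: smallest deg-1 vertex = 6, p_3 = 10. Add edge {6,10}. Now deg[6]=0, deg[10]=1.
Step 4: smallest deg-1 vertex = 7, p_4 = 3. Add edge {3,7}. Now deg[7]=0, deg[3]=2.
Step 5: smallest deg-1 vertex = 9, p_5 = 2. Add edge {2,9}. Now deg[9]=0, deg[2]=1.
Step 6: smallest deg-1 vertex = 2, p_6 = 8. Add edge {2,8}. Now deg[2]=0, deg[8]=1.
Step 7: smallest deg-1 vertex = 8, p_7 = 1. Add edge {1,8}. Now deg[8]=0, deg[1]=1.
Step 8: smallest deg-1 vertex = 1, p_8 = 3. Add edge {1,3}. Now deg[1]=0, deg[3]=1.
Final: two remaining deg-1 vertices are 3, 10. Add edge {3,10}.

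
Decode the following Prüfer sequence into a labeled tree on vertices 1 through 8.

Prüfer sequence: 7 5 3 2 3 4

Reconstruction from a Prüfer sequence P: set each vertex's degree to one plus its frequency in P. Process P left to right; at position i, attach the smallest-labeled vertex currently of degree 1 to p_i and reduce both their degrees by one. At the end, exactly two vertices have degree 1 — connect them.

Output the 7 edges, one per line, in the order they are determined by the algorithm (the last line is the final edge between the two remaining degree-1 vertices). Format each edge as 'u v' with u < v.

Answer: 1 7
5 6
3 5
2 7
2 3
3 4
4 8

Derivation:
Initial degrees: {1:1, 2:2, 3:3, 4:2, 5:2, 6:1, 7:2, 8:1}
Step 1: smallest deg-1 vertex = 1, p_1 = 7. Add edge {1,7}. Now deg[1]=0, deg[7]=1.
Step 2: smallest deg-1 vertex = 6, p_2 = 5. Add edge {5,6}. Now deg[6]=0, deg[5]=1.
Step 3: smallest deg-1 vertex = 5, p_3 = 3. Add edge {3,5}. Now deg[5]=0, deg[3]=2.
Step 4: smallest deg-1 vertex = 7, p_4 = 2. Add edge {2,7}. Now deg[7]=0, deg[2]=1.
Step 5: smallest deg-1 vertex = 2, p_5 = 3. Add edge {2,3}. Now deg[2]=0, deg[3]=1.
Step 6: smallest deg-1 vertex = 3, p_6 = 4. Add edge {3,4}. Now deg[3]=0, deg[4]=1.
Final: two remaining deg-1 vertices are 4, 8. Add edge {4,8}.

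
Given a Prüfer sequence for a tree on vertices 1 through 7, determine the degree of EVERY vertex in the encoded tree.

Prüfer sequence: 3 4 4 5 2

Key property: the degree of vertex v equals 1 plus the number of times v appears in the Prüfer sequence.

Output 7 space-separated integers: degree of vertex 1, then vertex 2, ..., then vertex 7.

Answer: 1 2 2 3 2 1 1

Derivation:
p_1 = 3: count[3] becomes 1
p_2 = 4: count[4] becomes 1
p_3 = 4: count[4] becomes 2
p_4 = 5: count[5] becomes 1
p_5 = 2: count[2] becomes 1
Degrees (1 + count): deg[1]=1+0=1, deg[2]=1+1=2, deg[3]=1+1=2, deg[4]=1+2=3, deg[5]=1+1=2, deg[6]=1+0=1, deg[7]=1+0=1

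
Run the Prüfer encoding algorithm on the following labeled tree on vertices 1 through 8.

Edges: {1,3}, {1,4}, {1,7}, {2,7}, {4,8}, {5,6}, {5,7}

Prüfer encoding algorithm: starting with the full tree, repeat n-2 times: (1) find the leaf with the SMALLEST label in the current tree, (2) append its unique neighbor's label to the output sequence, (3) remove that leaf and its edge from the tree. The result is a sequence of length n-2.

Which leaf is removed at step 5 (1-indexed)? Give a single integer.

Answer: 7

Derivation:
Step 1: current leaves = {2,3,6,8}. Remove leaf 2 (neighbor: 7).
Step 2: current leaves = {3,6,8}. Remove leaf 3 (neighbor: 1).
Step 3: current leaves = {6,8}. Remove leaf 6 (neighbor: 5).
Step 4: current leaves = {5,8}. Remove leaf 5 (neighbor: 7).
Step 5: current leaves = {7,8}. Remove leaf 7 (neighbor: 1).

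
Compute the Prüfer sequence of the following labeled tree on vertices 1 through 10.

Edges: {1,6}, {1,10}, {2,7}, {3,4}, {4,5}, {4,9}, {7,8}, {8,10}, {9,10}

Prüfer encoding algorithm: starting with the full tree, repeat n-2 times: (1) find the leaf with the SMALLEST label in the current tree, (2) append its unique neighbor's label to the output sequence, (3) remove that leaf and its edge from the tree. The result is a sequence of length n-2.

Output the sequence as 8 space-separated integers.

Step 1: leaves = {2,3,5,6}. Remove smallest leaf 2, emit neighbor 7.
Step 2: leaves = {3,5,6,7}. Remove smallest leaf 3, emit neighbor 4.
Step 3: leaves = {5,6,7}. Remove smallest leaf 5, emit neighbor 4.
Step 4: leaves = {4,6,7}. Remove smallest leaf 4, emit neighbor 9.
Step 5: leaves = {6,7,9}. Remove smallest leaf 6, emit neighbor 1.
Step 6: leaves = {1,7,9}. Remove smallest leaf 1, emit neighbor 10.
Step 7: leaves = {7,9}. Remove smallest leaf 7, emit neighbor 8.
Step 8: leaves = {8,9}. Remove smallest leaf 8, emit neighbor 10.
Done: 2 vertices remain (9, 10). Sequence = [7 4 4 9 1 10 8 10]

Answer: 7 4 4 9 1 10 8 10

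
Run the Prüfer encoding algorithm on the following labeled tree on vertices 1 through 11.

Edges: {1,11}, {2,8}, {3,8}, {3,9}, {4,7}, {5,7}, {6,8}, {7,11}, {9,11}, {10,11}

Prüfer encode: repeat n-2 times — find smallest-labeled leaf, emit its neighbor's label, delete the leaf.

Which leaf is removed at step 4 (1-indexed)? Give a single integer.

Step 1: current leaves = {1,2,4,5,6,10}. Remove leaf 1 (neighbor: 11).
Step 2: current leaves = {2,4,5,6,10}. Remove leaf 2 (neighbor: 8).
Step 3: current leaves = {4,5,6,10}. Remove leaf 4 (neighbor: 7).
Step 4: current leaves = {5,6,10}. Remove leaf 5 (neighbor: 7).

Answer: 5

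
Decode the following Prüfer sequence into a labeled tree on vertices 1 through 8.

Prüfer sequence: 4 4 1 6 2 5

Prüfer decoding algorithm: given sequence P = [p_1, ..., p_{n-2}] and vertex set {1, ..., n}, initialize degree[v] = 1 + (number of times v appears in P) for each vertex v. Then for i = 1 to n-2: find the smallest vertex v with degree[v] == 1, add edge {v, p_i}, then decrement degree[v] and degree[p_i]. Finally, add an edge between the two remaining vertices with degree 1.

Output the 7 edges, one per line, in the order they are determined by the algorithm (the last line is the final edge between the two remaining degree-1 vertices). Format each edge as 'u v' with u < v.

Initial degrees: {1:2, 2:2, 3:1, 4:3, 5:2, 6:2, 7:1, 8:1}
Step 1: smallest deg-1 vertex = 3, p_1 = 4. Add edge {3,4}. Now deg[3]=0, deg[4]=2.
Step 2: smallest deg-1 vertex = 7, p_2 = 4. Add edge {4,7}. Now deg[7]=0, deg[4]=1.
Step 3: smallest deg-1 vertex = 4, p_3 = 1. Add edge {1,4}. Now deg[4]=0, deg[1]=1.
Step 4: smallest deg-1 vertex = 1, p_4 = 6. Add edge {1,6}. Now deg[1]=0, deg[6]=1.
Step 5: smallest deg-1 vertex = 6, p_5 = 2. Add edge {2,6}. Now deg[6]=0, deg[2]=1.
Step 6: smallest deg-1 vertex = 2, p_6 = 5. Add edge {2,5}. Now deg[2]=0, deg[5]=1.
Final: two remaining deg-1 vertices are 5, 8. Add edge {5,8}.

Answer: 3 4
4 7
1 4
1 6
2 6
2 5
5 8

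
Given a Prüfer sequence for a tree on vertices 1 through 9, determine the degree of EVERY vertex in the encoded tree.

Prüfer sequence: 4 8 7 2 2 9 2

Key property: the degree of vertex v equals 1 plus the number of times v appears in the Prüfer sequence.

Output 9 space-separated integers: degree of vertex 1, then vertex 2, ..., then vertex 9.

Answer: 1 4 1 2 1 1 2 2 2

Derivation:
p_1 = 4: count[4] becomes 1
p_2 = 8: count[8] becomes 1
p_3 = 7: count[7] becomes 1
p_4 = 2: count[2] becomes 1
p_5 = 2: count[2] becomes 2
p_6 = 9: count[9] becomes 1
p_7 = 2: count[2] becomes 3
Degrees (1 + count): deg[1]=1+0=1, deg[2]=1+3=4, deg[3]=1+0=1, deg[4]=1+1=2, deg[5]=1+0=1, deg[6]=1+0=1, deg[7]=1+1=2, deg[8]=1+1=2, deg[9]=1+1=2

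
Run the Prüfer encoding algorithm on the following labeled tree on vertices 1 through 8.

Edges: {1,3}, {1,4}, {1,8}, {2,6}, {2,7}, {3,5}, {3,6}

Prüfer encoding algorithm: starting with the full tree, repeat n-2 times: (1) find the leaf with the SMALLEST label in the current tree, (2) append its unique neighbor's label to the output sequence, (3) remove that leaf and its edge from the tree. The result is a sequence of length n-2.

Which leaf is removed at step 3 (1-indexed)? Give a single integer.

Step 1: current leaves = {4,5,7,8}. Remove leaf 4 (neighbor: 1).
Step 2: current leaves = {5,7,8}. Remove leaf 5 (neighbor: 3).
Step 3: current leaves = {7,8}. Remove leaf 7 (neighbor: 2).

Answer: 7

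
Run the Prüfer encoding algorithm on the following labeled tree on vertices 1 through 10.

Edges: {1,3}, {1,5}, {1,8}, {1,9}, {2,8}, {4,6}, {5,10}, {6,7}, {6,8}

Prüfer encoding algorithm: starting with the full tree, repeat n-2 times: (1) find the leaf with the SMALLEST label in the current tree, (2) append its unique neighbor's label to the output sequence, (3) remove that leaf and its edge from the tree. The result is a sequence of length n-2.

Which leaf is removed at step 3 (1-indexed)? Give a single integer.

Step 1: current leaves = {2,3,4,7,9,10}. Remove leaf 2 (neighbor: 8).
Step 2: current leaves = {3,4,7,9,10}. Remove leaf 3 (neighbor: 1).
Step 3: current leaves = {4,7,9,10}. Remove leaf 4 (neighbor: 6).

Answer: 4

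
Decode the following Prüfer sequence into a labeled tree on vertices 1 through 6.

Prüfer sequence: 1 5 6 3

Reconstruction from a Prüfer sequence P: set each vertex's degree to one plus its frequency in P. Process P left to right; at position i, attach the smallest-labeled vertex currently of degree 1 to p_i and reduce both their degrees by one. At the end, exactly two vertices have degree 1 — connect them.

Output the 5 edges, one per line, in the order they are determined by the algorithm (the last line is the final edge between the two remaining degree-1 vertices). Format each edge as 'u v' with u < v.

Answer: 1 2
1 5
4 6
3 5
3 6

Derivation:
Initial degrees: {1:2, 2:1, 3:2, 4:1, 5:2, 6:2}
Step 1: smallest deg-1 vertex = 2, p_1 = 1. Add edge {1,2}. Now deg[2]=0, deg[1]=1.
Step 2: smallest deg-1 vertex = 1, p_2 = 5. Add edge {1,5}. Now deg[1]=0, deg[5]=1.
Step 3: smallest deg-1 vertex = 4, p_3 = 6. Add edge {4,6}. Now deg[4]=0, deg[6]=1.
Step 4: smallest deg-1 vertex = 5, p_4 = 3. Add edge {3,5}. Now deg[5]=0, deg[3]=1.
Final: two remaining deg-1 vertices are 3, 6. Add edge {3,6}.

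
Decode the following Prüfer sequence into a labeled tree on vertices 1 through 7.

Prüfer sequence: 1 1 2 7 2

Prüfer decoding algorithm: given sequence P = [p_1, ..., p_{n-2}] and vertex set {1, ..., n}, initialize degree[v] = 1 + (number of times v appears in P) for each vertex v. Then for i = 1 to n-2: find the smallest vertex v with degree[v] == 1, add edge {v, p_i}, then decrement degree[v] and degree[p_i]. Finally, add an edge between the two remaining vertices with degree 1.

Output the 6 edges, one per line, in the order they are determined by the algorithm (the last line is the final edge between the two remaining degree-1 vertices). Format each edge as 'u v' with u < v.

Answer: 1 3
1 4
1 2
5 7
2 6
2 7

Derivation:
Initial degrees: {1:3, 2:3, 3:1, 4:1, 5:1, 6:1, 7:2}
Step 1: smallest deg-1 vertex = 3, p_1 = 1. Add edge {1,3}. Now deg[3]=0, deg[1]=2.
Step 2: smallest deg-1 vertex = 4, p_2 = 1. Add edge {1,4}. Now deg[4]=0, deg[1]=1.
Step 3: smallest deg-1 vertex = 1, p_3 = 2. Add edge {1,2}. Now deg[1]=0, deg[2]=2.
Step 4: smallest deg-1 vertex = 5, p_4 = 7. Add edge {5,7}. Now deg[5]=0, deg[7]=1.
Step 5: smallest deg-1 vertex = 6, p_5 = 2. Add edge {2,6}. Now deg[6]=0, deg[2]=1.
Final: two remaining deg-1 vertices are 2, 7. Add edge {2,7}.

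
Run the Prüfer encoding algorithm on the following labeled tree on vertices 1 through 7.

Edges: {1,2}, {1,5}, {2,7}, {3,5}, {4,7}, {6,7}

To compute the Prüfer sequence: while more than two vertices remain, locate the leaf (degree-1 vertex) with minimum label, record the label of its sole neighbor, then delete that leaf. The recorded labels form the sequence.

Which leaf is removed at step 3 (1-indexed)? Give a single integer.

Answer: 5

Derivation:
Step 1: current leaves = {3,4,6}. Remove leaf 3 (neighbor: 5).
Step 2: current leaves = {4,5,6}. Remove leaf 4 (neighbor: 7).
Step 3: current leaves = {5,6}. Remove leaf 5 (neighbor: 1).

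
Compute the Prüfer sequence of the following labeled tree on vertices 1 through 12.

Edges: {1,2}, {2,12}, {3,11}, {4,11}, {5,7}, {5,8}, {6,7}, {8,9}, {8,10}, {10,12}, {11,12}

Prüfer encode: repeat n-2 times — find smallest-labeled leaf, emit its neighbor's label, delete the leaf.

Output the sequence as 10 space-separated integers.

Step 1: leaves = {1,3,4,6,9}. Remove smallest leaf 1, emit neighbor 2.
Step 2: leaves = {2,3,4,6,9}. Remove smallest leaf 2, emit neighbor 12.
Step 3: leaves = {3,4,6,9}. Remove smallest leaf 3, emit neighbor 11.
Step 4: leaves = {4,6,9}. Remove smallest leaf 4, emit neighbor 11.
Step 5: leaves = {6,9,11}. Remove smallest leaf 6, emit neighbor 7.
Step 6: leaves = {7,9,11}. Remove smallest leaf 7, emit neighbor 5.
Step 7: leaves = {5,9,11}. Remove smallest leaf 5, emit neighbor 8.
Step 8: leaves = {9,11}. Remove smallest leaf 9, emit neighbor 8.
Step 9: leaves = {8,11}. Remove smallest leaf 8, emit neighbor 10.
Step 10: leaves = {10,11}. Remove smallest leaf 10, emit neighbor 12.
Done: 2 vertices remain (11, 12). Sequence = [2 12 11 11 7 5 8 8 10 12]

Answer: 2 12 11 11 7 5 8 8 10 12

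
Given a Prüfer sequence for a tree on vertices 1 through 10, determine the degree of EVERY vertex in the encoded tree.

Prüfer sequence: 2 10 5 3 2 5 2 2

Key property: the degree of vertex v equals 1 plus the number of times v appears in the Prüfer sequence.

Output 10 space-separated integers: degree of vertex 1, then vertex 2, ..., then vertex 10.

p_1 = 2: count[2] becomes 1
p_2 = 10: count[10] becomes 1
p_3 = 5: count[5] becomes 1
p_4 = 3: count[3] becomes 1
p_5 = 2: count[2] becomes 2
p_6 = 5: count[5] becomes 2
p_7 = 2: count[2] becomes 3
p_8 = 2: count[2] becomes 4
Degrees (1 + count): deg[1]=1+0=1, deg[2]=1+4=5, deg[3]=1+1=2, deg[4]=1+0=1, deg[5]=1+2=3, deg[6]=1+0=1, deg[7]=1+0=1, deg[8]=1+0=1, deg[9]=1+0=1, deg[10]=1+1=2

Answer: 1 5 2 1 3 1 1 1 1 2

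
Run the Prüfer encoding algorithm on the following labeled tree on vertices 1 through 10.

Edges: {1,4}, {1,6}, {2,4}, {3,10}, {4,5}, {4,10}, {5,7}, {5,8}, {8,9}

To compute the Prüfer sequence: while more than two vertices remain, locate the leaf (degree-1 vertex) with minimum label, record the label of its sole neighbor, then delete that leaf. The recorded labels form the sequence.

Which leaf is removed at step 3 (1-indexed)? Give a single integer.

Answer: 6

Derivation:
Step 1: current leaves = {2,3,6,7,9}. Remove leaf 2 (neighbor: 4).
Step 2: current leaves = {3,6,7,9}. Remove leaf 3 (neighbor: 10).
Step 3: current leaves = {6,7,9,10}. Remove leaf 6 (neighbor: 1).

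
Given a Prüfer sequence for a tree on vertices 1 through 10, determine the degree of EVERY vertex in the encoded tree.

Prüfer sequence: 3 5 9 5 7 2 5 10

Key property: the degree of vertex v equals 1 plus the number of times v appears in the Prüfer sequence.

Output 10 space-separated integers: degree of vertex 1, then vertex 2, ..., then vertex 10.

Answer: 1 2 2 1 4 1 2 1 2 2

Derivation:
p_1 = 3: count[3] becomes 1
p_2 = 5: count[5] becomes 1
p_3 = 9: count[9] becomes 1
p_4 = 5: count[5] becomes 2
p_5 = 7: count[7] becomes 1
p_6 = 2: count[2] becomes 1
p_7 = 5: count[5] becomes 3
p_8 = 10: count[10] becomes 1
Degrees (1 + count): deg[1]=1+0=1, deg[2]=1+1=2, deg[3]=1+1=2, deg[4]=1+0=1, deg[5]=1+3=4, deg[6]=1+0=1, deg[7]=1+1=2, deg[8]=1+0=1, deg[9]=1+1=2, deg[10]=1+1=2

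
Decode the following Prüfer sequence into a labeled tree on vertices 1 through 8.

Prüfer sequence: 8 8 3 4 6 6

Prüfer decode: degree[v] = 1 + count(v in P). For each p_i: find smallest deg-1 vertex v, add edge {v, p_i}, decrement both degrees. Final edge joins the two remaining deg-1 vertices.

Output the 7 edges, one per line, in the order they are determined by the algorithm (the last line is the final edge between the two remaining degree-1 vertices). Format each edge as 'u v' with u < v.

Initial degrees: {1:1, 2:1, 3:2, 4:2, 5:1, 6:3, 7:1, 8:3}
Step 1: smallest deg-1 vertex = 1, p_1 = 8. Add edge {1,8}. Now deg[1]=0, deg[8]=2.
Step 2: smallest deg-1 vertex = 2, p_2 = 8. Add edge {2,8}. Now deg[2]=0, deg[8]=1.
Step 3: smallest deg-1 vertex = 5, p_3 = 3. Add edge {3,5}. Now deg[5]=0, deg[3]=1.
Step 4: smallest deg-1 vertex = 3, p_4 = 4. Add edge {3,4}. Now deg[3]=0, deg[4]=1.
Step 5: smallest deg-1 vertex = 4, p_5 = 6. Add edge {4,6}. Now deg[4]=0, deg[6]=2.
Step 6: smallest deg-1 vertex = 7, p_6 = 6. Add edge {6,7}. Now deg[7]=0, deg[6]=1.
Final: two remaining deg-1 vertices are 6, 8. Add edge {6,8}.

Answer: 1 8
2 8
3 5
3 4
4 6
6 7
6 8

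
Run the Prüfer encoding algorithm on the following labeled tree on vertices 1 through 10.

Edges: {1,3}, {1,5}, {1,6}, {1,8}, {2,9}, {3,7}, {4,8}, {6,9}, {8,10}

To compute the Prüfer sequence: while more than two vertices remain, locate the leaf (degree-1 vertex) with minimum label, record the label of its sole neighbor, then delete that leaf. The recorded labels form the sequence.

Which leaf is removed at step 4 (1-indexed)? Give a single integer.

Answer: 7

Derivation:
Step 1: current leaves = {2,4,5,7,10}. Remove leaf 2 (neighbor: 9).
Step 2: current leaves = {4,5,7,9,10}. Remove leaf 4 (neighbor: 8).
Step 3: current leaves = {5,7,9,10}. Remove leaf 5 (neighbor: 1).
Step 4: current leaves = {7,9,10}. Remove leaf 7 (neighbor: 3).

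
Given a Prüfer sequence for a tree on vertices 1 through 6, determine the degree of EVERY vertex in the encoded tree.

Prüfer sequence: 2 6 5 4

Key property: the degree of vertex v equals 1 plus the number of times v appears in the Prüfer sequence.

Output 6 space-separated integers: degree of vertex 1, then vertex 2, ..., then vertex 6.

p_1 = 2: count[2] becomes 1
p_2 = 6: count[6] becomes 1
p_3 = 5: count[5] becomes 1
p_4 = 4: count[4] becomes 1
Degrees (1 + count): deg[1]=1+0=1, deg[2]=1+1=2, deg[3]=1+0=1, deg[4]=1+1=2, deg[5]=1+1=2, deg[6]=1+1=2

Answer: 1 2 1 2 2 2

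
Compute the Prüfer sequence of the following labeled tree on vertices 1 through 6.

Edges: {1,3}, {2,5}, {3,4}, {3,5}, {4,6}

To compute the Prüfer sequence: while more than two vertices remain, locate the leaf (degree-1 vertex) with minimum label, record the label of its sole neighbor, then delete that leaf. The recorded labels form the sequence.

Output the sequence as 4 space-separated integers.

Step 1: leaves = {1,2,6}. Remove smallest leaf 1, emit neighbor 3.
Step 2: leaves = {2,6}. Remove smallest leaf 2, emit neighbor 5.
Step 3: leaves = {5,6}. Remove smallest leaf 5, emit neighbor 3.
Step 4: leaves = {3,6}. Remove smallest leaf 3, emit neighbor 4.
Done: 2 vertices remain (4, 6). Sequence = [3 5 3 4]

Answer: 3 5 3 4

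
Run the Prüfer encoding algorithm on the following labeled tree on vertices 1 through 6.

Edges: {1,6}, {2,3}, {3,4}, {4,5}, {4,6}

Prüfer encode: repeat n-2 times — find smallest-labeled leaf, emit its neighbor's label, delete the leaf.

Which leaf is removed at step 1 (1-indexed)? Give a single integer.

Answer: 1

Derivation:
Step 1: current leaves = {1,2,5}. Remove leaf 1 (neighbor: 6).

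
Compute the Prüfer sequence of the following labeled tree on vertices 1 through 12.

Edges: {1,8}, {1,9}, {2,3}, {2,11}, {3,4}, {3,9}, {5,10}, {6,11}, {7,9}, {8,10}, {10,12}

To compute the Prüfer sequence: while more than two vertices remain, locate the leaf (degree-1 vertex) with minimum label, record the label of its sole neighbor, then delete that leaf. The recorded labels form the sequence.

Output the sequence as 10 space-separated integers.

Step 1: leaves = {4,5,6,7,12}. Remove smallest leaf 4, emit neighbor 3.
Step 2: leaves = {5,6,7,12}. Remove smallest leaf 5, emit neighbor 10.
Step 3: leaves = {6,7,12}. Remove smallest leaf 6, emit neighbor 11.
Step 4: leaves = {7,11,12}. Remove smallest leaf 7, emit neighbor 9.
Step 5: leaves = {11,12}. Remove smallest leaf 11, emit neighbor 2.
Step 6: leaves = {2,12}. Remove smallest leaf 2, emit neighbor 3.
Step 7: leaves = {3,12}. Remove smallest leaf 3, emit neighbor 9.
Step 8: leaves = {9,12}. Remove smallest leaf 9, emit neighbor 1.
Step 9: leaves = {1,12}. Remove smallest leaf 1, emit neighbor 8.
Step 10: leaves = {8,12}. Remove smallest leaf 8, emit neighbor 10.
Done: 2 vertices remain (10, 12). Sequence = [3 10 11 9 2 3 9 1 8 10]

Answer: 3 10 11 9 2 3 9 1 8 10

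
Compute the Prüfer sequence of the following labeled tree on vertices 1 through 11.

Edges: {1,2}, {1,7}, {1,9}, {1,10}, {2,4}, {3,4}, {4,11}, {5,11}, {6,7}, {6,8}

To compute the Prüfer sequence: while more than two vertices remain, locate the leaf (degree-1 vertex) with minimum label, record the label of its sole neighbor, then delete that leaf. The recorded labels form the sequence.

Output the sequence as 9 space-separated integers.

Step 1: leaves = {3,5,8,9,10}. Remove smallest leaf 3, emit neighbor 4.
Step 2: leaves = {5,8,9,10}. Remove smallest leaf 5, emit neighbor 11.
Step 3: leaves = {8,9,10,11}. Remove smallest leaf 8, emit neighbor 6.
Step 4: leaves = {6,9,10,11}. Remove smallest leaf 6, emit neighbor 7.
Step 5: leaves = {7,9,10,11}. Remove smallest leaf 7, emit neighbor 1.
Step 6: leaves = {9,10,11}. Remove smallest leaf 9, emit neighbor 1.
Step 7: leaves = {10,11}. Remove smallest leaf 10, emit neighbor 1.
Step 8: leaves = {1,11}. Remove smallest leaf 1, emit neighbor 2.
Step 9: leaves = {2,11}. Remove smallest leaf 2, emit neighbor 4.
Done: 2 vertices remain (4, 11). Sequence = [4 11 6 7 1 1 1 2 4]

Answer: 4 11 6 7 1 1 1 2 4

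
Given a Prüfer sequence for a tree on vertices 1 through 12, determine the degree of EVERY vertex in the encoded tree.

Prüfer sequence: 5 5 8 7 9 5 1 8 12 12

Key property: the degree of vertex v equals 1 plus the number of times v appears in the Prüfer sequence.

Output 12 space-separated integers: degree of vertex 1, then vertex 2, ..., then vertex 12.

Answer: 2 1 1 1 4 1 2 3 2 1 1 3

Derivation:
p_1 = 5: count[5] becomes 1
p_2 = 5: count[5] becomes 2
p_3 = 8: count[8] becomes 1
p_4 = 7: count[7] becomes 1
p_5 = 9: count[9] becomes 1
p_6 = 5: count[5] becomes 3
p_7 = 1: count[1] becomes 1
p_8 = 8: count[8] becomes 2
p_9 = 12: count[12] becomes 1
p_10 = 12: count[12] becomes 2
Degrees (1 + count): deg[1]=1+1=2, deg[2]=1+0=1, deg[3]=1+0=1, deg[4]=1+0=1, deg[5]=1+3=4, deg[6]=1+0=1, deg[7]=1+1=2, deg[8]=1+2=3, deg[9]=1+1=2, deg[10]=1+0=1, deg[11]=1+0=1, deg[12]=1+2=3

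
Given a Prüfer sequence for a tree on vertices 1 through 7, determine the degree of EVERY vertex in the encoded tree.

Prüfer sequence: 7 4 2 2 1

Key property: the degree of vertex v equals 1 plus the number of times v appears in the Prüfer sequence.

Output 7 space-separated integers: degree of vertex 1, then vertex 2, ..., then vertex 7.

Answer: 2 3 1 2 1 1 2

Derivation:
p_1 = 7: count[7] becomes 1
p_2 = 4: count[4] becomes 1
p_3 = 2: count[2] becomes 1
p_4 = 2: count[2] becomes 2
p_5 = 1: count[1] becomes 1
Degrees (1 + count): deg[1]=1+1=2, deg[2]=1+2=3, deg[3]=1+0=1, deg[4]=1+1=2, deg[5]=1+0=1, deg[6]=1+0=1, deg[7]=1+1=2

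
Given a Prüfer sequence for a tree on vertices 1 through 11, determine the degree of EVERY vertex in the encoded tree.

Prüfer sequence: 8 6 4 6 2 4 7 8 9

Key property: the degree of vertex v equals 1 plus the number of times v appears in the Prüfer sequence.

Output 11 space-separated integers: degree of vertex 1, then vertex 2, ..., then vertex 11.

Answer: 1 2 1 3 1 3 2 3 2 1 1

Derivation:
p_1 = 8: count[8] becomes 1
p_2 = 6: count[6] becomes 1
p_3 = 4: count[4] becomes 1
p_4 = 6: count[6] becomes 2
p_5 = 2: count[2] becomes 1
p_6 = 4: count[4] becomes 2
p_7 = 7: count[7] becomes 1
p_8 = 8: count[8] becomes 2
p_9 = 9: count[9] becomes 1
Degrees (1 + count): deg[1]=1+0=1, deg[2]=1+1=2, deg[3]=1+0=1, deg[4]=1+2=3, deg[5]=1+0=1, deg[6]=1+2=3, deg[7]=1+1=2, deg[8]=1+2=3, deg[9]=1+1=2, deg[10]=1+0=1, deg[11]=1+0=1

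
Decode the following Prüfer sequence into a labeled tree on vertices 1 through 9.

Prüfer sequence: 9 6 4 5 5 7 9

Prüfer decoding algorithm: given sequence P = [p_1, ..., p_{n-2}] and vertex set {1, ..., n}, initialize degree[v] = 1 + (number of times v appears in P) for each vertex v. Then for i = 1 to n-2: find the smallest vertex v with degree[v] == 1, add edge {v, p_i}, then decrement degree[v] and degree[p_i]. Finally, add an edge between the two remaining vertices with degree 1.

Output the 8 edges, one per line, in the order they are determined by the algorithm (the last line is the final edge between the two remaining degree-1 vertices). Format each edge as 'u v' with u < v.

Initial degrees: {1:1, 2:1, 3:1, 4:2, 5:3, 6:2, 7:2, 8:1, 9:3}
Step 1: smallest deg-1 vertex = 1, p_1 = 9. Add edge {1,9}. Now deg[1]=0, deg[9]=2.
Step 2: smallest deg-1 vertex = 2, p_2 = 6. Add edge {2,6}. Now deg[2]=0, deg[6]=1.
Step 3: smallest deg-1 vertex = 3, p_3 = 4. Add edge {3,4}. Now deg[3]=0, deg[4]=1.
Step 4: smallest deg-1 vertex = 4, p_4 = 5. Add edge {4,5}. Now deg[4]=0, deg[5]=2.
Step 5: smallest deg-1 vertex = 6, p_5 = 5. Add edge {5,6}. Now deg[6]=0, deg[5]=1.
Step 6: smallest deg-1 vertex = 5, p_6 = 7. Add edge {5,7}. Now deg[5]=0, deg[7]=1.
Step 7: smallest deg-1 vertex = 7, p_7 = 9. Add edge {7,9}. Now deg[7]=0, deg[9]=1.
Final: two remaining deg-1 vertices are 8, 9. Add edge {8,9}.

Answer: 1 9
2 6
3 4
4 5
5 6
5 7
7 9
8 9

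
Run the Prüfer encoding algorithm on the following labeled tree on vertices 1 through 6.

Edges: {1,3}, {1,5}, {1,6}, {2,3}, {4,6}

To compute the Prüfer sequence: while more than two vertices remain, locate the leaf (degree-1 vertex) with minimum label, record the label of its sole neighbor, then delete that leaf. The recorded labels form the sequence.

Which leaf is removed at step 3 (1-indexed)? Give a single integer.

Answer: 4

Derivation:
Step 1: current leaves = {2,4,5}. Remove leaf 2 (neighbor: 3).
Step 2: current leaves = {3,4,5}. Remove leaf 3 (neighbor: 1).
Step 3: current leaves = {4,5}. Remove leaf 4 (neighbor: 6).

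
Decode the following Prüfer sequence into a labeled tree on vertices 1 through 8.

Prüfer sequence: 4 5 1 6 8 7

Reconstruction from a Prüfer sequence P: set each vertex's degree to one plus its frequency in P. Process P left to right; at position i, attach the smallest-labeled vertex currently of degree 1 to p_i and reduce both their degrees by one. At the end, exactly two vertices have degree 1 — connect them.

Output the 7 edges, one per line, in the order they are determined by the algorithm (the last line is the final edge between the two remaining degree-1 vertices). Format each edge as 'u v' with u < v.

Answer: 2 4
3 5
1 4
1 6
5 8
6 7
7 8

Derivation:
Initial degrees: {1:2, 2:1, 3:1, 4:2, 5:2, 6:2, 7:2, 8:2}
Step 1: smallest deg-1 vertex = 2, p_1 = 4. Add edge {2,4}. Now deg[2]=0, deg[4]=1.
Step 2: smallest deg-1 vertex = 3, p_2 = 5. Add edge {3,5}. Now deg[3]=0, deg[5]=1.
Step 3: smallest deg-1 vertex = 4, p_3 = 1. Add edge {1,4}. Now deg[4]=0, deg[1]=1.
Step 4: smallest deg-1 vertex = 1, p_4 = 6. Add edge {1,6}. Now deg[1]=0, deg[6]=1.
Step 5: smallest deg-1 vertex = 5, p_5 = 8. Add edge {5,8}. Now deg[5]=0, deg[8]=1.
Step 6: smallest deg-1 vertex = 6, p_6 = 7. Add edge {6,7}. Now deg[6]=0, deg[7]=1.
Final: two remaining deg-1 vertices are 7, 8. Add edge {7,8}.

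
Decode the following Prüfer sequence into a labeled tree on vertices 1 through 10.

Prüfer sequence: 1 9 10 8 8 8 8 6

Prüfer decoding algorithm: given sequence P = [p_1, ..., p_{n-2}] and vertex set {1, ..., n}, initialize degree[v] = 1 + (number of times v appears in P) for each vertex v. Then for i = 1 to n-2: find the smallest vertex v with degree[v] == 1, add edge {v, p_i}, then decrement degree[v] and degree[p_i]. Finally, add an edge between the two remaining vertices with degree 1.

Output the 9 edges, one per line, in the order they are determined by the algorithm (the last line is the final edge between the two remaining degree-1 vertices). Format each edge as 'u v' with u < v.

Answer: 1 2
1 9
3 10
4 8
5 8
7 8
8 9
6 8
6 10

Derivation:
Initial degrees: {1:2, 2:1, 3:1, 4:1, 5:1, 6:2, 7:1, 8:5, 9:2, 10:2}
Step 1: smallest deg-1 vertex = 2, p_1 = 1. Add edge {1,2}. Now deg[2]=0, deg[1]=1.
Step 2: smallest deg-1 vertex = 1, p_2 = 9. Add edge {1,9}. Now deg[1]=0, deg[9]=1.
Step 3: smallest deg-1 vertex = 3, p_3 = 10. Add edge {3,10}. Now deg[3]=0, deg[10]=1.
Step 4: smallest deg-1 vertex = 4, p_4 = 8. Add edge {4,8}. Now deg[4]=0, deg[8]=4.
Step 5: smallest deg-1 vertex = 5, p_5 = 8. Add edge {5,8}. Now deg[5]=0, deg[8]=3.
Step 6: smallest deg-1 vertex = 7, p_6 = 8. Add edge {7,8}. Now deg[7]=0, deg[8]=2.
Step 7: smallest deg-1 vertex = 9, p_7 = 8. Add edge {8,9}. Now deg[9]=0, deg[8]=1.
Step 8: smallest deg-1 vertex = 8, p_8 = 6. Add edge {6,8}. Now deg[8]=0, deg[6]=1.
Final: two remaining deg-1 vertices are 6, 10. Add edge {6,10}.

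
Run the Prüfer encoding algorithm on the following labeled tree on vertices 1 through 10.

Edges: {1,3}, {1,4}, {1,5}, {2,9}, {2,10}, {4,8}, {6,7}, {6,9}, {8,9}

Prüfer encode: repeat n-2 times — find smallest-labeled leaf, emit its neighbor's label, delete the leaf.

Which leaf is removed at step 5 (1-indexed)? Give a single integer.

Answer: 7

Derivation:
Step 1: current leaves = {3,5,7,10}. Remove leaf 3 (neighbor: 1).
Step 2: current leaves = {5,7,10}. Remove leaf 5 (neighbor: 1).
Step 3: current leaves = {1,7,10}. Remove leaf 1 (neighbor: 4).
Step 4: current leaves = {4,7,10}. Remove leaf 4 (neighbor: 8).
Step 5: current leaves = {7,8,10}. Remove leaf 7 (neighbor: 6).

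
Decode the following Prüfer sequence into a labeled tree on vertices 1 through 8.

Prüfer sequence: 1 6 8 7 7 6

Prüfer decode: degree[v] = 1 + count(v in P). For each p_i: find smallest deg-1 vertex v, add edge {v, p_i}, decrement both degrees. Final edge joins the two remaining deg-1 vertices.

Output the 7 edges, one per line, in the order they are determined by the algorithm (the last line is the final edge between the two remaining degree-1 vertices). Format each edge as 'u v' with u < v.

Initial degrees: {1:2, 2:1, 3:1, 4:1, 5:1, 6:3, 7:3, 8:2}
Step 1: smallest deg-1 vertex = 2, p_1 = 1. Add edge {1,2}. Now deg[2]=0, deg[1]=1.
Step 2: smallest deg-1 vertex = 1, p_2 = 6. Add edge {1,6}. Now deg[1]=0, deg[6]=2.
Step 3: smallest deg-1 vertex = 3, p_3 = 8. Add edge {3,8}. Now deg[3]=0, deg[8]=1.
Step 4: smallest deg-1 vertex = 4, p_4 = 7. Add edge {4,7}. Now deg[4]=0, deg[7]=2.
Step 5: smallest deg-1 vertex = 5, p_5 = 7. Add edge {5,7}. Now deg[5]=0, deg[7]=1.
Step 6: smallest deg-1 vertex = 7, p_6 = 6. Add edge {6,7}. Now deg[7]=0, deg[6]=1.
Final: two remaining deg-1 vertices are 6, 8. Add edge {6,8}.

Answer: 1 2
1 6
3 8
4 7
5 7
6 7
6 8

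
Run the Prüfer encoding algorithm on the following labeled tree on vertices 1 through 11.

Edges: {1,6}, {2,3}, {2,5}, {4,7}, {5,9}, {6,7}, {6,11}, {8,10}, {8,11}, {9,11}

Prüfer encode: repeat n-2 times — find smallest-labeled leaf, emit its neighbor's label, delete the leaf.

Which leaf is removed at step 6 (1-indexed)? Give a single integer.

Step 1: current leaves = {1,3,4,10}. Remove leaf 1 (neighbor: 6).
Step 2: current leaves = {3,4,10}. Remove leaf 3 (neighbor: 2).
Step 3: current leaves = {2,4,10}. Remove leaf 2 (neighbor: 5).
Step 4: current leaves = {4,5,10}. Remove leaf 4 (neighbor: 7).
Step 5: current leaves = {5,7,10}. Remove leaf 5 (neighbor: 9).
Step 6: current leaves = {7,9,10}. Remove leaf 7 (neighbor: 6).

Answer: 7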